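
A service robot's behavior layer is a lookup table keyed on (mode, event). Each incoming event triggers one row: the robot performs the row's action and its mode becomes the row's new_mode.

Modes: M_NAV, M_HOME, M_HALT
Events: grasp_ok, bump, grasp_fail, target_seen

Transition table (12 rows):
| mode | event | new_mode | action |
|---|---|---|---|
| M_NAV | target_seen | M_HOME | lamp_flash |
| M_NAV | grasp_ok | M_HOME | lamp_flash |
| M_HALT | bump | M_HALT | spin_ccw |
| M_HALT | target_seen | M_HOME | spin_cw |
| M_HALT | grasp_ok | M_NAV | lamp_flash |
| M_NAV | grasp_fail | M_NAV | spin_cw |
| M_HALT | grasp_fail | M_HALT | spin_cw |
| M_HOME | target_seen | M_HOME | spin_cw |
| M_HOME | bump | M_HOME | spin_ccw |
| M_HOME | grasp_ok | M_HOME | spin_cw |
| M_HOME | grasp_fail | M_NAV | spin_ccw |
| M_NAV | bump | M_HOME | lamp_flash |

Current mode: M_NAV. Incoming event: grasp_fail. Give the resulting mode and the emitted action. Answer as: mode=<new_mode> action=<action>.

mode=M_NAV action=spin_cw

current mode = M_NAV; filter table to that mode:
  (M_NAV, target_seen) → (M_HOME, lamp_flash)
  (M_NAV, grasp_ok) → (M_HOME, lamp_flash)
  (M_NAV, grasp_fail) → (M_NAV, spin_cw)  ← event matches
  (M_NAV, bump) → (M_HOME, lamp_flash)
event = grasp_fail selects (M_NAV, spin_cw)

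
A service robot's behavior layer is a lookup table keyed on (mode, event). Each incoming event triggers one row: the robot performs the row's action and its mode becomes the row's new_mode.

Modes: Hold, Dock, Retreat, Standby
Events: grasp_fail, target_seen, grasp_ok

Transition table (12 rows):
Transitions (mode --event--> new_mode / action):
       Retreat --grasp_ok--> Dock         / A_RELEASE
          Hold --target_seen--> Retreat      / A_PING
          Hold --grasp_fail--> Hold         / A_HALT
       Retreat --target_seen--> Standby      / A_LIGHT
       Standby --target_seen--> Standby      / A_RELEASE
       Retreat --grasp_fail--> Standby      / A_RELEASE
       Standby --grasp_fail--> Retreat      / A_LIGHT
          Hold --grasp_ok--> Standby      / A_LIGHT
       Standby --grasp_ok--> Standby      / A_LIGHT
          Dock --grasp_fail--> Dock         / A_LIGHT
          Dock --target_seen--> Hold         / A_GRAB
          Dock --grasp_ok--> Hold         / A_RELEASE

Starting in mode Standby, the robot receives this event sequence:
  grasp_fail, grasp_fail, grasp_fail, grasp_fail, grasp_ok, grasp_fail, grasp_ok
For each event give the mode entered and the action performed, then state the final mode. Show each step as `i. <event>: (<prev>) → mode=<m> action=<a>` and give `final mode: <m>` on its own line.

1. grasp_fail: (Standby) → mode=Retreat action=A_LIGHT
2. grasp_fail: (Retreat) → mode=Standby action=A_RELEASE
3. grasp_fail: (Standby) → mode=Retreat action=A_LIGHT
4. grasp_fail: (Retreat) → mode=Standby action=A_RELEASE
5. grasp_ok: (Standby) → mode=Standby action=A_LIGHT
6. grasp_fail: (Standby) → mode=Retreat action=A_LIGHT
7. grasp_ok: (Retreat) → mode=Dock action=A_RELEASE

final mode: Dock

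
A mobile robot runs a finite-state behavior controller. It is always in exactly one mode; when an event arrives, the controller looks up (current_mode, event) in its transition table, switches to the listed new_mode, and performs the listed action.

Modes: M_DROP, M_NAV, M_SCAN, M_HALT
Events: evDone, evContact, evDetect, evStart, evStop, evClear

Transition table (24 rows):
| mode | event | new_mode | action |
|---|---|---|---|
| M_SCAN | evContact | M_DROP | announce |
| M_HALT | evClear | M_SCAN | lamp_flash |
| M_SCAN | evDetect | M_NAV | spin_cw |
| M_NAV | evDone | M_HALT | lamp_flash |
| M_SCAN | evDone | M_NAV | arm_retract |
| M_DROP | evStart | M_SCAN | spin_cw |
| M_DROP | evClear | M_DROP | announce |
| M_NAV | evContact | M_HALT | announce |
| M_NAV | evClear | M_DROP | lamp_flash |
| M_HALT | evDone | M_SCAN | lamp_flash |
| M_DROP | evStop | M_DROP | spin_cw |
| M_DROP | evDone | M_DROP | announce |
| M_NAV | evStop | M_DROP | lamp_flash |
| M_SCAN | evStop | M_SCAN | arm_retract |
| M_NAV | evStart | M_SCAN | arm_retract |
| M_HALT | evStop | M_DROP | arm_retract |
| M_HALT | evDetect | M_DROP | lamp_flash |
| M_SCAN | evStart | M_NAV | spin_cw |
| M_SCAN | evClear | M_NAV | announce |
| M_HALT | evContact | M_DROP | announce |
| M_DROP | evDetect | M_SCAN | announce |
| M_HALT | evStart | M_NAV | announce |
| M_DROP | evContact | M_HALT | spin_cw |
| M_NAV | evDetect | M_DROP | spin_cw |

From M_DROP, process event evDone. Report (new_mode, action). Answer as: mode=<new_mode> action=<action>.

mode=M_DROP action=announce

current mode = M_DROP; filter table to that mode:
  (M_DROP, evStart) → (M_SCAN, spin_cw)
  (M_DROP, evClear) → (M_DROP, announce)
  (M_DROP, evStop) → (M_DROP, spin_cw)
  (M_DROP, evDone) → (M_DROP, announce)  ← event matches
  (M_DROP, evDetect) → (M_SCAN, announce)
  (M_DROP, evContact) → (M_HALT, spin_cw)
event = evDone selects (M_DROP, announce)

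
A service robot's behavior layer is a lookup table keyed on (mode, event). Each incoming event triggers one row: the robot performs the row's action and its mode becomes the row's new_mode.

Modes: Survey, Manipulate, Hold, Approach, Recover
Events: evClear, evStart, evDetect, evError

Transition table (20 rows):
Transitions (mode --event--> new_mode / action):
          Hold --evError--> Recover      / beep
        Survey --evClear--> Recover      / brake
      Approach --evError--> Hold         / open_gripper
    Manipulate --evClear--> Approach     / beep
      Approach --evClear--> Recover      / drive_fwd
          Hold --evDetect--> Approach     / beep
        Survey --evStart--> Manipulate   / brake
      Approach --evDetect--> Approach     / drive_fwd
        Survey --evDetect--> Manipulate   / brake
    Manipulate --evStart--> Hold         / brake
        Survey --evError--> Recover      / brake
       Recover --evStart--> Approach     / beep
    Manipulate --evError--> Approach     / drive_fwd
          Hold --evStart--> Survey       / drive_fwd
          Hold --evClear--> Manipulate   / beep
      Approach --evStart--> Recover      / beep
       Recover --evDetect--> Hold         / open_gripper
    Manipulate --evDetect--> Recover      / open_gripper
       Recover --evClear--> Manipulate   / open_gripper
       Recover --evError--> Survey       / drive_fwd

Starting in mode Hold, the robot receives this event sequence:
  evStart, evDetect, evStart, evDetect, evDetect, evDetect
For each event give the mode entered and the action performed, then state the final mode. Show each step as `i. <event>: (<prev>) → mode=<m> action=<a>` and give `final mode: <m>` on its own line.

1. evStart: (Hold) → mode=Survey action=drive_fwd
2. evDetect: (Survey) → mode=Manipulate action=brake
3. evStart: (Manipulate) → mode=Hold action=brake
4. evDetect: (Hold) → mode=Approach action=beep
5. evDetect: (Approach) → mode=Approach action=drive_fwd
6. evDetect: (Approach) → mode=Approach action=drive_fwd

final mode: Approach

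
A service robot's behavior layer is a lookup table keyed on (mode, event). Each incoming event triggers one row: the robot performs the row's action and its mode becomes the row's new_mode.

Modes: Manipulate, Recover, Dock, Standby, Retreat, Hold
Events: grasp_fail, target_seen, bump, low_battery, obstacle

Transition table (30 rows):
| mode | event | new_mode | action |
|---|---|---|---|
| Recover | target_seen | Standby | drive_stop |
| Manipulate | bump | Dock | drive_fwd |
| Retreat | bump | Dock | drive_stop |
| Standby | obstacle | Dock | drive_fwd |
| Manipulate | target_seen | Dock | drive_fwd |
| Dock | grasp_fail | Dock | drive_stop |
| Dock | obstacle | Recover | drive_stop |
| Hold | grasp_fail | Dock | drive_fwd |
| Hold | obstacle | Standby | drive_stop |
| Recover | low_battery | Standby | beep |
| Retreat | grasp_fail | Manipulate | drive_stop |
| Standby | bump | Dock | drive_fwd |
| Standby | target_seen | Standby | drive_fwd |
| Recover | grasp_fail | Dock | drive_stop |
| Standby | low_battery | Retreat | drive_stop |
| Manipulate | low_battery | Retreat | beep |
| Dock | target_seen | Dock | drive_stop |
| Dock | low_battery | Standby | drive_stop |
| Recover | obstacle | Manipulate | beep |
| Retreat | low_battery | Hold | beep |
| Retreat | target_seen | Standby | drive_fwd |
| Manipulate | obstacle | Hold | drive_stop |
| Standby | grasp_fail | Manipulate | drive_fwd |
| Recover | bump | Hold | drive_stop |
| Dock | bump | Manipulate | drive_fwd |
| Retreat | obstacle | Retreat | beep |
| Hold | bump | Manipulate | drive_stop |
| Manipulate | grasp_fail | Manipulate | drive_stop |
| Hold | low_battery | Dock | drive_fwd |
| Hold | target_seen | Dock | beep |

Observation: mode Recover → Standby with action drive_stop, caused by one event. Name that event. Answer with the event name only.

try grasp_fail: (Recover, grasp_fail) → (Dock, drive_stop)
try target_seen: (Recover, target_seen) → (Standby, drive_stop)  ← matches
try bump: (Recover, bump) → (Hold, drive_stop)
try low_battery: (Recover, low_battery) → (Standby, beep)
try obstacle: (Recover, obstacle) → (Manipulate, beep)

target_seen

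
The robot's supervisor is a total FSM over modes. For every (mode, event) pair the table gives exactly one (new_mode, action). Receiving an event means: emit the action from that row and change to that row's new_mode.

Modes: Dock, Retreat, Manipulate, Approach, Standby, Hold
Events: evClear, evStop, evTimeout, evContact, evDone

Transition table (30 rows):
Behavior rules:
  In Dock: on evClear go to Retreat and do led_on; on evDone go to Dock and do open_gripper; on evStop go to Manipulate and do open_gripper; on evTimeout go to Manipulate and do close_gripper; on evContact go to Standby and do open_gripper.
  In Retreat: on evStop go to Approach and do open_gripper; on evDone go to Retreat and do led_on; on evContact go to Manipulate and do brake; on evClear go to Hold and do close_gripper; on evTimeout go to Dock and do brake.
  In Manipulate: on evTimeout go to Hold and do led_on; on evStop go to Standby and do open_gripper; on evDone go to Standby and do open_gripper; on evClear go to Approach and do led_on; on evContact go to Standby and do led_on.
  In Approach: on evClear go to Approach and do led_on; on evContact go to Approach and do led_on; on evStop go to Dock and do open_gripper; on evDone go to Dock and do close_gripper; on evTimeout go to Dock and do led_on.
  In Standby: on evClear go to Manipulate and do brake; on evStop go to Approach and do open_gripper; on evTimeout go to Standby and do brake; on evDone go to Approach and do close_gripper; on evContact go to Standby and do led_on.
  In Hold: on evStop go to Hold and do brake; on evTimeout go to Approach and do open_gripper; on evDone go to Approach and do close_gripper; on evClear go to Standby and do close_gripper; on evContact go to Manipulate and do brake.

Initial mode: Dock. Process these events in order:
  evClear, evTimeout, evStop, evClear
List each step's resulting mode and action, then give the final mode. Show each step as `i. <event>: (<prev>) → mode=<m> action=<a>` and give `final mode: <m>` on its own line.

final mode: Approach

1. evClear: (Dock) → mode=Retreat action=led_on
2. evTimeout: (Retreat) → mode=Dock action=brake
3. evStop: (Dock) → mode=Manipulate action=open_gripper
4. evClear: (Manipulate) → mode=Approach action=led_on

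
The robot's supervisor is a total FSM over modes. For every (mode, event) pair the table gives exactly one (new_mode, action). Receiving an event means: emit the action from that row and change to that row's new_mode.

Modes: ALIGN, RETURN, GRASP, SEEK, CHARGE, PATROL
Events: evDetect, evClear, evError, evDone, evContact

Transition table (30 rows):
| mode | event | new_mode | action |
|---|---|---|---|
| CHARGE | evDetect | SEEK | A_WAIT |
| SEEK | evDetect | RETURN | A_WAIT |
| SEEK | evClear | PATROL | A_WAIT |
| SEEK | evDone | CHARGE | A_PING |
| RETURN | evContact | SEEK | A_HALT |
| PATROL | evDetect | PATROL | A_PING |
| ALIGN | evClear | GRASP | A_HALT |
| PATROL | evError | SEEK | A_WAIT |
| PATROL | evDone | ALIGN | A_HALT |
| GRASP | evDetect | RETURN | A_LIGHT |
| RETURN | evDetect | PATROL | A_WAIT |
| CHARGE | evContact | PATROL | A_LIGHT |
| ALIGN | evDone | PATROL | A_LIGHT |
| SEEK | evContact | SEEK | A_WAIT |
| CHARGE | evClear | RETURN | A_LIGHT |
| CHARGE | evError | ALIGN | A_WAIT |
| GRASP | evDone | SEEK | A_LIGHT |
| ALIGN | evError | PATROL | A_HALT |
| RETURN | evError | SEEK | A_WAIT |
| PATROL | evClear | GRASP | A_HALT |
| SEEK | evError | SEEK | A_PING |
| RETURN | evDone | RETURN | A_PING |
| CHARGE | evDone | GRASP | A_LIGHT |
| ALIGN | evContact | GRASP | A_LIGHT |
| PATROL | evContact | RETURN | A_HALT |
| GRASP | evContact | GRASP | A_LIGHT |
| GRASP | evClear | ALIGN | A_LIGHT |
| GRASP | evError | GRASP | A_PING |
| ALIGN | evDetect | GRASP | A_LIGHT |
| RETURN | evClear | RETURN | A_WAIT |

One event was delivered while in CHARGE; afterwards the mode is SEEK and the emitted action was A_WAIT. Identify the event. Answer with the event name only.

evDetect

try evDetect: (CHARGE, evDetect) → (SEEK, A_WAIT)  ← matches
try evClear: (CHARGE, evClear) → (RETURN, A_LIGHT)
try evError: (CHARGE, evError) → (ALIGN, A_WAIT)
try evDone: (CHARGE, evDone) → (GRASP, A_LIGHT)
try evContact: (CHARGE, evContact) → (PATROL, A_LIGHT)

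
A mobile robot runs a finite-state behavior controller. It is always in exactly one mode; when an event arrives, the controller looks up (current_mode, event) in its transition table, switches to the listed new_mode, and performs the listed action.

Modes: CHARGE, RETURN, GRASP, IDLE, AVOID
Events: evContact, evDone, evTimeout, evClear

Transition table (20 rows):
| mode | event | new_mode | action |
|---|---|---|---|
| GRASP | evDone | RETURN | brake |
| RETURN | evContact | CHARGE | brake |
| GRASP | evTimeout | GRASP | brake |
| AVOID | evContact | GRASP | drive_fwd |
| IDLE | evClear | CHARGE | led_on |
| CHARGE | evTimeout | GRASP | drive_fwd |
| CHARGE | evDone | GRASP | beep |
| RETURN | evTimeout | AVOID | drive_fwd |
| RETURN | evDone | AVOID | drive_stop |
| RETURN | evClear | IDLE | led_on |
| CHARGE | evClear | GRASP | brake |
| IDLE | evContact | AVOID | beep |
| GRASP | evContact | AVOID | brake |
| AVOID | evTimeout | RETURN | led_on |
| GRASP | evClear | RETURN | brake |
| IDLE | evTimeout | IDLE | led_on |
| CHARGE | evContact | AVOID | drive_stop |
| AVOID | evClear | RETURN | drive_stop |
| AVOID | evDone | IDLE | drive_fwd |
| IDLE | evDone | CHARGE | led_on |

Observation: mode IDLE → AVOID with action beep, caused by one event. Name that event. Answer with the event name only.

try evContact: (IDLE, evContact) → (AVOID, beep)  ← matches
try evDone: (IDLE, evDone) → (CHARGE, led_on)
try evTimeout: (IDLE, evTimeout) → (IDLE, led_on)
try evClear: (IDLE, evClear) → (CHARGE, led_on)

evContact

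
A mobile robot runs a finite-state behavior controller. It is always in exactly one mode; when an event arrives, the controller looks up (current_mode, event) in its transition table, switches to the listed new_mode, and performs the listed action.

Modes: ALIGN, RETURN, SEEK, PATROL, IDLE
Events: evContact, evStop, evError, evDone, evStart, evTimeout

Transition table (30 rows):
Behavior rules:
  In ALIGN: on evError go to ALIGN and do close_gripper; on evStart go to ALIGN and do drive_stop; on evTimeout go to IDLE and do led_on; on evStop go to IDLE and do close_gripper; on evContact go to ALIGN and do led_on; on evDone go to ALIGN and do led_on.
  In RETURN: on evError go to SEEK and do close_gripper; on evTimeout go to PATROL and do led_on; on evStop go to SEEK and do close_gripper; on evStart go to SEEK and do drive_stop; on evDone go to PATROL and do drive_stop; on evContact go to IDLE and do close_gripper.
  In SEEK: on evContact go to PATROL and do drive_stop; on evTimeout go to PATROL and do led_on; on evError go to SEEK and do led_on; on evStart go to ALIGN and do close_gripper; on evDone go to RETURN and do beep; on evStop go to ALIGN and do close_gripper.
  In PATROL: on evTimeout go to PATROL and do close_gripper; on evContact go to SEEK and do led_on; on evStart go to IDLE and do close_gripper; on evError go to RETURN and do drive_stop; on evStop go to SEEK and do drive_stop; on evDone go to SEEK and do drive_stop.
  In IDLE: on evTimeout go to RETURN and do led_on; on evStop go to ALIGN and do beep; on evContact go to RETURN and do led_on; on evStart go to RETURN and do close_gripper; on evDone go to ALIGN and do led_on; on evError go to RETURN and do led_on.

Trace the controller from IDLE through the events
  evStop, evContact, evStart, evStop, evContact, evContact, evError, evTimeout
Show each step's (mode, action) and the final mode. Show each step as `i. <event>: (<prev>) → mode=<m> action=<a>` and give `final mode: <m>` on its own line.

final mode: PATROL

1. evStop: (IDLE) → mode=ALIGN action=beep
2. evContact: (ALIGN) → mode=ALIGN action=led_on
3. evStart: (ALIGN) → mode=ALIGN action=drive_stop
4. evStop: (ALIGN) → mode=IDLE action=close_gripper
5. evContact: (IDLE) → mode=RETURN action=led_on
6. evContact: (RETURN) → mode=IDLE action=close_gripper
7. evError: (IDLE) → mode=RETURN action=led_on
8. evTimeout: (RETURN) → mode=PATROL action=led_on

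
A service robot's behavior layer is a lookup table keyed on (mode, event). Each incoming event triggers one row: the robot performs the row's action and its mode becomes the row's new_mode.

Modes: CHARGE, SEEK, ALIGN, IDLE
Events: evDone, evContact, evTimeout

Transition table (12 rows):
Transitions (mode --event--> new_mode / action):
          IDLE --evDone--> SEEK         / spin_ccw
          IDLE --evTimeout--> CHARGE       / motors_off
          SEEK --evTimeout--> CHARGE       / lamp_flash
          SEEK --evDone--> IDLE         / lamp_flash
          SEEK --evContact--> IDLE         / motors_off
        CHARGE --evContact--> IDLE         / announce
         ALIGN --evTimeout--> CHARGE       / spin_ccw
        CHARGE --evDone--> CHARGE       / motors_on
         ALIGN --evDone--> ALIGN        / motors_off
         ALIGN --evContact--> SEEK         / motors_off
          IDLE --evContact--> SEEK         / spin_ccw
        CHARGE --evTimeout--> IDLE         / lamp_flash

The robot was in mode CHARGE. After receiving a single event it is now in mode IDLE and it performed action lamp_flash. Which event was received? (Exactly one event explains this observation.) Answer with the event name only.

evTimeout

try evDone: (CHARGE, evDone) → (CHARGE, motors_on)
try evContact: (CHARGE, evContact) → (IDLE, announce)
try evTimeout: (CHARGE, evTimeout) → (IDLE, lamp_flash)  ← matches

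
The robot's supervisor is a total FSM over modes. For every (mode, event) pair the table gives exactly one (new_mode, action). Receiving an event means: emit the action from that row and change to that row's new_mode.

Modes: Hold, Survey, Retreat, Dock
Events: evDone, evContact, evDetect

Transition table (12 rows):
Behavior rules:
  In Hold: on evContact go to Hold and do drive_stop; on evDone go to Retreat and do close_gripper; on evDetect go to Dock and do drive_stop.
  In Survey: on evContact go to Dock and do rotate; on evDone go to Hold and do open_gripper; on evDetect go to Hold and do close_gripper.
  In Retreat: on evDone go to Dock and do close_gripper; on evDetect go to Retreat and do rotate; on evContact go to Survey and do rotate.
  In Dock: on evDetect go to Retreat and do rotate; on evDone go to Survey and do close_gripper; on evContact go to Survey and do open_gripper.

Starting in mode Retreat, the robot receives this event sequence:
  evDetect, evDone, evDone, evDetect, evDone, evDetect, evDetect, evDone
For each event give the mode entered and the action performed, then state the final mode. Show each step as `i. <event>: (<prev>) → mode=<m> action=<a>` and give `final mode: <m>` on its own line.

1. evDetect: (Retreat) → mode=Retreat action=rotate
2. evDone: (Retreat) → mode=Dock action=close_gripper
3. evDone: (Dock) → mode=Survey action=close_gripper
4. evDetect: (Survey) → mode=Hold action=close_gripper
5. evDone: (Hold) → mode=Retreat action=close_gripper
6. evDetect: (Retreat) → mode=Retreat action=rotate
7. evDetect: (Retreat) → mode=Retreat action=rotate
8. evDone: (Retreat) → mode=Dock action=close_gripper

final mode: Dock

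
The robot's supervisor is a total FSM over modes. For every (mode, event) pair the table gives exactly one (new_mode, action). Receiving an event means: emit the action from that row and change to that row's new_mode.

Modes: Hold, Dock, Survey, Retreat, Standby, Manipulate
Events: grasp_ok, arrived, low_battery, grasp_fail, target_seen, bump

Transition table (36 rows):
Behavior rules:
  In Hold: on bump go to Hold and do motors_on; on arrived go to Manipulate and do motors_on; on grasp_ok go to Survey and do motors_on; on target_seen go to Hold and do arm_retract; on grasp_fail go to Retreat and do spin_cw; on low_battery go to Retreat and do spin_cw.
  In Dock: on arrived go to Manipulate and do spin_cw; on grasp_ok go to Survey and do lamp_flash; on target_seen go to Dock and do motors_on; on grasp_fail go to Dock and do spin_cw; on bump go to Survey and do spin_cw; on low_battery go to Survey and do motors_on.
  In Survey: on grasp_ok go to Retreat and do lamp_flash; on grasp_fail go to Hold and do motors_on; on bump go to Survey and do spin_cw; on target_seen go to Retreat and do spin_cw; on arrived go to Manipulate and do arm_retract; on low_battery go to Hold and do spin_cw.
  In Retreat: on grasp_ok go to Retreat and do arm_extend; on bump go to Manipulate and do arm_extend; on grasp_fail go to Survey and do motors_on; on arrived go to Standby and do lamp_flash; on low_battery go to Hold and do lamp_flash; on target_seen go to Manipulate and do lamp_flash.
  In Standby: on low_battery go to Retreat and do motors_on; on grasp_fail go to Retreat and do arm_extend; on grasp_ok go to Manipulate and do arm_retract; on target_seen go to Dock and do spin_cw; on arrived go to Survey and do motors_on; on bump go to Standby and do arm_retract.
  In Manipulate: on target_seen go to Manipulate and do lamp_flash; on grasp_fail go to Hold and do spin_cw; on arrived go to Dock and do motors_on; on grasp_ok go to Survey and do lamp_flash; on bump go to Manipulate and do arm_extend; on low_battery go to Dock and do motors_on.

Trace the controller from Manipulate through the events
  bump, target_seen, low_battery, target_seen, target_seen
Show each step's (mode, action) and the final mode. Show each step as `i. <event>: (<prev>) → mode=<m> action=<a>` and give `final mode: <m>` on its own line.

1. bump: (Manipulate) → mode=Manipulate action=arm_extend
2. target_seen: (Manipulate) → mode=Manipulate action=lamp_flash
3. low_battery: (Manipulate) → mode=Dock action=motors_on
4. target_seen: (Dock) → mode=Dock action=motors_on
5. target_seen: (Dock) → mode=Dock action=motors_on

final mode: Dock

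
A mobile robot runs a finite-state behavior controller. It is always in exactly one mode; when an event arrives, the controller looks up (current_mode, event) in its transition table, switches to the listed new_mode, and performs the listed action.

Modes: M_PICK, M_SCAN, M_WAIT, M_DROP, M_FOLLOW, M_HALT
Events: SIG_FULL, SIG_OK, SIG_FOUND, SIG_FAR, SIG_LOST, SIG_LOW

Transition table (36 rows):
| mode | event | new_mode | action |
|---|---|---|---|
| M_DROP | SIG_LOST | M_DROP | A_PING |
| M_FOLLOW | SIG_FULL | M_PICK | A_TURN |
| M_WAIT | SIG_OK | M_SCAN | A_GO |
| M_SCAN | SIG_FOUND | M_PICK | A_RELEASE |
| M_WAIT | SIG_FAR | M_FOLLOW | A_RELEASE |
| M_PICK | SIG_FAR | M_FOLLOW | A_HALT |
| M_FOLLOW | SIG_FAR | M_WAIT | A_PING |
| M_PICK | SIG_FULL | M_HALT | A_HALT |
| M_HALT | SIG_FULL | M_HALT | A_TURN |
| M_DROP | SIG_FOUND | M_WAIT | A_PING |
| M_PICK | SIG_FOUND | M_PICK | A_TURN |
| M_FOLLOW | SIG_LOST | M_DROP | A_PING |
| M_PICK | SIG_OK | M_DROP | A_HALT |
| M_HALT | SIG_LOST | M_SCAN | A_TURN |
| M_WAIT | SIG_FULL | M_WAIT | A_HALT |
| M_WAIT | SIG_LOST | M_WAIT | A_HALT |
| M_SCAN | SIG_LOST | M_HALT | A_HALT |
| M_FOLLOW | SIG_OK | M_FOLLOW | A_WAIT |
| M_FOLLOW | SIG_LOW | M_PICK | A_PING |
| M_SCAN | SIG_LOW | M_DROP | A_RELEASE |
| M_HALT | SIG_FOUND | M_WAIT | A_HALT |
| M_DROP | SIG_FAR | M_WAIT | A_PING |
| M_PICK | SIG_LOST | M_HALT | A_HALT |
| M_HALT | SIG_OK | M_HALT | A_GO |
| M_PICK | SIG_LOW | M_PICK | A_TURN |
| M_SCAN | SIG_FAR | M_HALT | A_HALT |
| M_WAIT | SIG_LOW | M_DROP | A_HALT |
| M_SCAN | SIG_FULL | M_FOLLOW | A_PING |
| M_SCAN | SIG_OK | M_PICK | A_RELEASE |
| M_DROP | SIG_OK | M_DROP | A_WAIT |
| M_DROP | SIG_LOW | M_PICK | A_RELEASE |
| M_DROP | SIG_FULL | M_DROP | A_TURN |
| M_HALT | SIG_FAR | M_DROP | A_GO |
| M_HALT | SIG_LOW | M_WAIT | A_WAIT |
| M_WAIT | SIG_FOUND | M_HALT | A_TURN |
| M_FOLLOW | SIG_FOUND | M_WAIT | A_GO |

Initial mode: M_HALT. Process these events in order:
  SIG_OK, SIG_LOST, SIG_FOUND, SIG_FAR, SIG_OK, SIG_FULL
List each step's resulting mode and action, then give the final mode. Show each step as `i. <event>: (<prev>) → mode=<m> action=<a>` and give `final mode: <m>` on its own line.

final mode: M_PICK

1. SIG_OK: (M_HALT) → mode=M_HALT action=A_GO
2. SIG_LOST: (M_HALT) → mode=M_SCAN action=A_TURN
3. SIG_FOUND: (M_SCAN) → mode=M_PICK action=A_RELEASE
4. SIG_FAR: (M_PICK) → mode=M_FOLLOW action=A_HALT
5. SIG_OK: (M_FOLLOW) → mode=M_FOLLOW action=A_WAIT
6. SIG_FULL: (M_FOLLOW) → mode=M_PICK action=A_TURN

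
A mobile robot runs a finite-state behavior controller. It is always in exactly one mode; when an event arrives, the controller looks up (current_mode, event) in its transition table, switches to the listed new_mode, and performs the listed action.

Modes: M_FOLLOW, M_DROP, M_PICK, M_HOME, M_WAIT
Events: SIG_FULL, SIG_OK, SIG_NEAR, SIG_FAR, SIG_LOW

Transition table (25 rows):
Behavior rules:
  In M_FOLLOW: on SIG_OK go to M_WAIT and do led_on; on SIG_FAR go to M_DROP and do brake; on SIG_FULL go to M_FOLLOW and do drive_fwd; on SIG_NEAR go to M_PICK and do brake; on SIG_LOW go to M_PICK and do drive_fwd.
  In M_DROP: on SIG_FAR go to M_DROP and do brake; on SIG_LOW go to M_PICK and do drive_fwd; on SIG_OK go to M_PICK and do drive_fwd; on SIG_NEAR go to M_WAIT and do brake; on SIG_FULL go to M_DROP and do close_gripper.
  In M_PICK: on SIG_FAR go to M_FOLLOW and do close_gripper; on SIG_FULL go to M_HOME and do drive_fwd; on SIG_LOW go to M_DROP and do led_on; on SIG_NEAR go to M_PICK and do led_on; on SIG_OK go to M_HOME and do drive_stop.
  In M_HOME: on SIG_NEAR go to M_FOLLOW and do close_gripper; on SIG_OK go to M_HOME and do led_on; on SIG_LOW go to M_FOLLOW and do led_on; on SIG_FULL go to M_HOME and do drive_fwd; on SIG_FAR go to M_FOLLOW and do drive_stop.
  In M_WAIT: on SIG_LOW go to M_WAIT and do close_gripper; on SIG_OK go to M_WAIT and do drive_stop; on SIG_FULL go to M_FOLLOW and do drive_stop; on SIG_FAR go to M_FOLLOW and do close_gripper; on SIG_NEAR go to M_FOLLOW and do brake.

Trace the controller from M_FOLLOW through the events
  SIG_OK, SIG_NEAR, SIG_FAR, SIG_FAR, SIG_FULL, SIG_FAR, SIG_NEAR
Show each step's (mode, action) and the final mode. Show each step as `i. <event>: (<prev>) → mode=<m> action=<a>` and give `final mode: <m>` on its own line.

final mode: M_WAIT

1. SIG_OK: (M_FOLLOW) → mode=M_WAIT action=led_on
2. SIG_NEAR: (M_WAIT) → mode=M_FOLLOW action=brake
3. SIG_FAR: (M_FOLLOW) → mode=M_DROP action=brake
4. SIG_FAR: (M_DROP) → mode=M_DROP action=brake
5. SIG_FULL: (M_DROP) → mode=M_DROP action=close_gripper
6. SIG_FAR: (M_DROP) → mode=M_DROP action=brake
7. SIG_NEAR: (M_DROP) → mode=M_WAIT action=brake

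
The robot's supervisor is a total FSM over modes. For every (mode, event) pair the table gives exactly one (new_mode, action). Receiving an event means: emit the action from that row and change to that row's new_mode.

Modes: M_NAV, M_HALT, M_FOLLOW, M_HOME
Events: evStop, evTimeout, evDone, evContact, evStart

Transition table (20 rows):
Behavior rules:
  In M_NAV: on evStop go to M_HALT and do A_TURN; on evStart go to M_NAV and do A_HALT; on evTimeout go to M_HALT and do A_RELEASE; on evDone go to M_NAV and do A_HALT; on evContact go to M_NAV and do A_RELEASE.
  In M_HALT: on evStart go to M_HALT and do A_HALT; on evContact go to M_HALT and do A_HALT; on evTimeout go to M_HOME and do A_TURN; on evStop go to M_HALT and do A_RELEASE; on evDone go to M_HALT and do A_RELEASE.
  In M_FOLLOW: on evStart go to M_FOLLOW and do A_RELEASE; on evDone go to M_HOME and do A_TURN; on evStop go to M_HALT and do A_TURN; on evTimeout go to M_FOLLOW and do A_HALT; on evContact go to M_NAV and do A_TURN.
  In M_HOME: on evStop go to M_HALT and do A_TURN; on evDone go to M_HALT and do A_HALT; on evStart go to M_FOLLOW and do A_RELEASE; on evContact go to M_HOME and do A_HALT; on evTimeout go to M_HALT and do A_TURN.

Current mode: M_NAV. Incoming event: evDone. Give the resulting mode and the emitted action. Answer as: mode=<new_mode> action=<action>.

current mode = M_NAV; filter table to that mode:
  (M_NAV, evStop) → (M_HALT, A_TURN)
  (M_NAV, evStart) → (M_NAV, A_HALT)
  (M_NAV, evTimeout) → (M_HALT, A_RELEASE)
  (M_NAV, evDone) → (M_NAV, A_HALT)  ← event matches
  (M_NAV, evContact) → (M_NAV, A_RELEASE)
event = evDone selects (M_NAV, A_HALT)

mode=M_NAV action=A_HALT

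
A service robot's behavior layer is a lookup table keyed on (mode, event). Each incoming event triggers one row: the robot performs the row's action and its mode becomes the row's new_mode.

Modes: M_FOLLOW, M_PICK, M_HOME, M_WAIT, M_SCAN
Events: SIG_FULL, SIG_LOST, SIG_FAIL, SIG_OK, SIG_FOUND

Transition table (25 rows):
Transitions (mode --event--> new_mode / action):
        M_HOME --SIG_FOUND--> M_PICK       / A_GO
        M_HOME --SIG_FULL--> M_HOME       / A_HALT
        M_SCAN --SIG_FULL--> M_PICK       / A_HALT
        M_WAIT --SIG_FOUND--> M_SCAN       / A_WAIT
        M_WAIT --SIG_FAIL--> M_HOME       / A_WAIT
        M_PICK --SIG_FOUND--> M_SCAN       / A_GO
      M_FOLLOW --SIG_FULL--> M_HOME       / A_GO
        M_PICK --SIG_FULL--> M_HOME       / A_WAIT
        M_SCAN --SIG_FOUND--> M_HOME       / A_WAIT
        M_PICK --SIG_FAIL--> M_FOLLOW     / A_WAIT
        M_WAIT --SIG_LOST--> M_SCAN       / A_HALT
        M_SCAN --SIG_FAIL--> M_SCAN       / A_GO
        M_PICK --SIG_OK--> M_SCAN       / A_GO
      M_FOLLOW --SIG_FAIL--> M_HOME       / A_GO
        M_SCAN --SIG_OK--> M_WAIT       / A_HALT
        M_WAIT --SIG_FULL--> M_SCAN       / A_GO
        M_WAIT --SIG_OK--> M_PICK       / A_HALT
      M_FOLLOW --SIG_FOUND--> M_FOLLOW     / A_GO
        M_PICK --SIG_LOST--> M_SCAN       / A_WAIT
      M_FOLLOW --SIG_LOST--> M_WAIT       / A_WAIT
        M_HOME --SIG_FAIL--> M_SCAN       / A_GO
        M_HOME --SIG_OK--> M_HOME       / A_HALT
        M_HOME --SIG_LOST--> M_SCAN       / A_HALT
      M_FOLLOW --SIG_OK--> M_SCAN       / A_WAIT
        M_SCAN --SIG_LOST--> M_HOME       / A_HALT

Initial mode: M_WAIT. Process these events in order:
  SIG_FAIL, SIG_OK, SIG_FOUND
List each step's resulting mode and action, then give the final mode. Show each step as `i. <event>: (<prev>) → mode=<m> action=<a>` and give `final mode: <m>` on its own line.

1. SIG_FAIL: (M_WAIT) → mode=M_HOME action=A_WAIT
2. SIG_OK: (M_HOME) → mode=M_HOME action=A_HALT
3. SIG_FOUND: (M_HOME) → mode=M_PICK action=A_GO

final mode: M_PICK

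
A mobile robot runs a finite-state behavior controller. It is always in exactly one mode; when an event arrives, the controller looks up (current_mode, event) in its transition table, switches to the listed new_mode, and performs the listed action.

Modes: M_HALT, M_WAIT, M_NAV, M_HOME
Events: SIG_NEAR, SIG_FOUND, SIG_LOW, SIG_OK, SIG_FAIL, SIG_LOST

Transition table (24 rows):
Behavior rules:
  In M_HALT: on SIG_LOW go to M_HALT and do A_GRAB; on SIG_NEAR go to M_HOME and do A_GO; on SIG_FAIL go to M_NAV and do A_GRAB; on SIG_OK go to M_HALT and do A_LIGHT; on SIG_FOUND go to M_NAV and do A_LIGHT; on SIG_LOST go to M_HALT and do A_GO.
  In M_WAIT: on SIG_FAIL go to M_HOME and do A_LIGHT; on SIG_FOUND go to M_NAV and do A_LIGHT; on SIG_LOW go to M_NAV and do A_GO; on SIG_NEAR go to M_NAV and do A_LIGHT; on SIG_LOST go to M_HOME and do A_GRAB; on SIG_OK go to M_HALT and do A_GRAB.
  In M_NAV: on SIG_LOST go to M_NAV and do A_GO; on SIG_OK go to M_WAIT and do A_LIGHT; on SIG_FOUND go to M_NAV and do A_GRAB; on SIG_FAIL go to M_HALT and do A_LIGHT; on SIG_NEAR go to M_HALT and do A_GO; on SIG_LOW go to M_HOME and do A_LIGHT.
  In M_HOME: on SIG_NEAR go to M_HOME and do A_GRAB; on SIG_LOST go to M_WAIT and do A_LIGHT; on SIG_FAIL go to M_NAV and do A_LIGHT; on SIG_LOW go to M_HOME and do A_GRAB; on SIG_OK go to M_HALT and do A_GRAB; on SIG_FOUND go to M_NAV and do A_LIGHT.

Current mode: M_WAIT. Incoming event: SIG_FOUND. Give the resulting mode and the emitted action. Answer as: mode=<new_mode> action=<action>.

mode=M_NAV action=A_LIGHT

current mode = M_WAIT; filter table to that mode:
  (M_WAIT, SIG_FAIL) → (M_HOME, A_LIGHT)
  (M_WAIT, SIG_FOUND) → (M_NAV, A_LIGHT)  ← event matches
  (M_WAIT, SIG_LOW) → (M_NAV, A_GO)
  (M_WAIT, SIG_NEAR) → (M_NAV, A_LIGHT)
  (M_WAIT, SIG_LOST) → (M_HOME, A_GRAB)
  (M_WAIT, SIG_OK) → (M_HALT, A_GRAB)
event = SIG_FOUND selects (M_NAV, A_LIGHT)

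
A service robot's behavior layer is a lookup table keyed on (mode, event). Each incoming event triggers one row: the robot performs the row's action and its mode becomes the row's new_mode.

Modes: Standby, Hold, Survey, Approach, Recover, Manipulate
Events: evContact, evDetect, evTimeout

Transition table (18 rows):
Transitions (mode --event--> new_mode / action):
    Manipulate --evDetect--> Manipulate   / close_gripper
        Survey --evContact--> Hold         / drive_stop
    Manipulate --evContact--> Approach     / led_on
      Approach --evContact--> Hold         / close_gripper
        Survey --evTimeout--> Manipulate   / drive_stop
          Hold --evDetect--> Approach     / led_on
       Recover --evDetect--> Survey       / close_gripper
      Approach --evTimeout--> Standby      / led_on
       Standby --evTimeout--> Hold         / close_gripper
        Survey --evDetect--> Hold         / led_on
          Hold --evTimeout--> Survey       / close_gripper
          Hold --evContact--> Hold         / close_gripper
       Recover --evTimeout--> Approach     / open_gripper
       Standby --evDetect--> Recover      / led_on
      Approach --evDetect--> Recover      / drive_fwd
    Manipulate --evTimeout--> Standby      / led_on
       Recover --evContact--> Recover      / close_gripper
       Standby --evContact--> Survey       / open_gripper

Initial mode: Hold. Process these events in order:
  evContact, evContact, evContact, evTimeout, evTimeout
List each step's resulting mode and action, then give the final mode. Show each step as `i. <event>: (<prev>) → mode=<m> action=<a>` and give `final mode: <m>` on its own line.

1. evContact: (Hold) → mode=Hold action=close_gripper
2. evContact: (Hold) → mode=Hold action=close_gripper
3. evContact: (Hold) → mode=Hold action=close_gripper
4. evTimeout: (Hold) → mode=Survey action=close_gripper
5. evTimeout: (Survey) → mode=Manipulate action=drive_stop

final mode: Manipulate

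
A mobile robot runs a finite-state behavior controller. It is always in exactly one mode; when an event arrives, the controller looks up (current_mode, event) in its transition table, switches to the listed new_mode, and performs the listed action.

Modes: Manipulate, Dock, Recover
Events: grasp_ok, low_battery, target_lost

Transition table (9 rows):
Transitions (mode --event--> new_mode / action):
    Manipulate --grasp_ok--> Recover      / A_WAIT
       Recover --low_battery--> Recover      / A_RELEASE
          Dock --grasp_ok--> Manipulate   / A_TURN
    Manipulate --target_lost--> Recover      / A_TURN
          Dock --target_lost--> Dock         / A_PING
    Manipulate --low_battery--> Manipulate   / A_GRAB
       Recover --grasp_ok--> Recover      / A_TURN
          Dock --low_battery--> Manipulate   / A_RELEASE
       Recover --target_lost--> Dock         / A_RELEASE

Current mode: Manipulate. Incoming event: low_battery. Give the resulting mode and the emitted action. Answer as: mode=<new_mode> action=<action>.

current mode = Manipulate; filter table to that mode:
  (Manipulate, grasp_ok) → (Recover, A_WAIT)
  (Manipulate, target_lost) → (Recover, A_TURN)
  (Manipulate, low_battery) → (Manipulate, A_GRAB)  ← event matches
event = low_battery selects (Manipulate, A_GRAB)

mode=Manipulate action=A_GRAB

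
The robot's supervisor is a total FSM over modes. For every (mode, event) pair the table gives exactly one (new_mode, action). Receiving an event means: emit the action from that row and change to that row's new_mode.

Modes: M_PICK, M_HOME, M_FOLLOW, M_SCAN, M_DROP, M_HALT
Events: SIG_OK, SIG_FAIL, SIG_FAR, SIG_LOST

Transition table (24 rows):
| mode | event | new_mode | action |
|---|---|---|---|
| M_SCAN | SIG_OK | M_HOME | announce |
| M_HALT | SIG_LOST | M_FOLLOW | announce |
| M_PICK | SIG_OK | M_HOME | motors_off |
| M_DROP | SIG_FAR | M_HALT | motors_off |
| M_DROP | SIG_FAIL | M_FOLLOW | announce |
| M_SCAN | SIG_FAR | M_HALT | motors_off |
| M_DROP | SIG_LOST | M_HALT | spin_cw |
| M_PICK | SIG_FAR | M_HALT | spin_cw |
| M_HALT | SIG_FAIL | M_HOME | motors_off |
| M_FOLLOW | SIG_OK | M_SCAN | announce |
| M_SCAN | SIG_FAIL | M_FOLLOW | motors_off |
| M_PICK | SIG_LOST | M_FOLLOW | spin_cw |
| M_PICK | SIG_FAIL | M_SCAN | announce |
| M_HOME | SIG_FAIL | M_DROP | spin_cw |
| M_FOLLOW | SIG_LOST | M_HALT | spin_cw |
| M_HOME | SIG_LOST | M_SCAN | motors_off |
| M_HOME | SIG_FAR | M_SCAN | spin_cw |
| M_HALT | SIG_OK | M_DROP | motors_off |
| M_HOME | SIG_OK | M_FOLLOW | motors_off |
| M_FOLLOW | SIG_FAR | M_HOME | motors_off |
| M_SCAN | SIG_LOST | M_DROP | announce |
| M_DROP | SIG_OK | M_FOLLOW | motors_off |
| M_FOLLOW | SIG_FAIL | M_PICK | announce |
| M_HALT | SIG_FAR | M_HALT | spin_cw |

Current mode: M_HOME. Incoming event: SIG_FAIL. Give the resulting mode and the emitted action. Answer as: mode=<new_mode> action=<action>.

mode=M_DROP action=spin_cw

current mode = M_HOME; filter table to that mode:
  (M_HOME, SIG_FAIL) → (M_DROP, spin_cw)  ← event matches
  (M_HOME, SIG_LOST) → (M_SCAN, motors_off)
  (M_HOME, SIG_FAR) → (M_SCAN, spin_cw)
  (M_HOME, SIG_OK) → (M_FOLLOW, motors_off)
event = SIG_FAIL selects (M_DROP, spin_cw)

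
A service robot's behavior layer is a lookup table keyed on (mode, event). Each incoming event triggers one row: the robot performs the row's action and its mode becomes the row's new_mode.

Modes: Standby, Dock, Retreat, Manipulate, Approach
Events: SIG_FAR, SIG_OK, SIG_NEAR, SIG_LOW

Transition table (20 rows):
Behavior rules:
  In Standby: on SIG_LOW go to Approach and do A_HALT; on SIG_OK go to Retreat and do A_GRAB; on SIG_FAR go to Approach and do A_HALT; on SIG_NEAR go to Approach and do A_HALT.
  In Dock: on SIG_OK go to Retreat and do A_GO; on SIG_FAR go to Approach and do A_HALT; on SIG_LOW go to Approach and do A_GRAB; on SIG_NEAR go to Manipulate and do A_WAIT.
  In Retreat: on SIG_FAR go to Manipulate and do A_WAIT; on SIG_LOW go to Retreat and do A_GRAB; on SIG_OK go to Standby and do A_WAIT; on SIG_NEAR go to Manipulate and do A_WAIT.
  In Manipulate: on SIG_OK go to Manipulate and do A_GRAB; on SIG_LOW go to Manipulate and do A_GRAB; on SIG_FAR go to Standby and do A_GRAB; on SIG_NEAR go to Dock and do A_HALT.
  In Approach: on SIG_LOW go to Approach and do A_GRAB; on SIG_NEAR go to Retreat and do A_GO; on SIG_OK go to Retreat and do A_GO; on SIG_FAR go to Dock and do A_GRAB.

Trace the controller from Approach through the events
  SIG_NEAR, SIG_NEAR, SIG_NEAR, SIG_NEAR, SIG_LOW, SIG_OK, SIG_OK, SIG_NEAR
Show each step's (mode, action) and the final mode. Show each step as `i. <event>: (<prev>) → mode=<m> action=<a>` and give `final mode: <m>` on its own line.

1. SIG_NEAR: (Approach) → mode=Retreat action=A_GO
2. SIG_NEAR: (Retreat) → mode=Manipulate action=A_WAIT
3. SIG_NEAR: (Manipulate) → mode=Dock action=A_HALT
4. SIG_NEAR: (Dock) → mode=Manipulate action=A_WAIT
5. SIG_LOW: (Manipulate) → mode=Manipulate action=A_GRAB
6. SIG_OK: (Manipulate) → mode=Manipulate action=A_GRAB
7. SIG_OK: (Manipulate) → mode=Manipulate action=A_GRAB
8. SIG_NEAR: (Manipulate) → mode=Dock action=A_HALT

final mode: Dock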